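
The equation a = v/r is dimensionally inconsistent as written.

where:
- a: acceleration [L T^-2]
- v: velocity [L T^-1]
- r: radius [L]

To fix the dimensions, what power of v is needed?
The exponent of v should be 2: a = v^2/r

The LHS a has dimensions [L T^-2]; v has dimensions [L T^-1].
As written, the RHS v/r (exponent 1 on v) has dimensions [T^-1], which does not match.
With exponent 2, the RHS v^2/r has dimensions [L T^-2], matching the LHS.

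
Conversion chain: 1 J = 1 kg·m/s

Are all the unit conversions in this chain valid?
The chain is incorrect (it contains an error).

Incorrect: Joule is kg·m²/s², not kg·m/s (that is momentum)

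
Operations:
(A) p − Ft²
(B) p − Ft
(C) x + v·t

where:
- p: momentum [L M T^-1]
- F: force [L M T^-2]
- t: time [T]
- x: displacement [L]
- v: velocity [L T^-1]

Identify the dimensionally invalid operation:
(A) p − Ft²

(A) p − Ft²: p [L M T^-1] and Ft² [L M] — different dimensions cannot be added/subtracted ✗
(B) p − Ft: p [L M T^-1] and Ft [L M T^-1] — same dimensions ✓
(C) x + v·t: x [L] and v·t [L] — same dimensions ✓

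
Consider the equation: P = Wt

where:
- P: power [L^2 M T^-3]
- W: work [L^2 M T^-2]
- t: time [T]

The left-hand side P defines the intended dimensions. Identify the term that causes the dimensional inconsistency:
The right-hand side term Wt

P has dimensions [L^2 M T^-3], but Wt has dimensions [L^2 M T^-1], so the term Wt is dimensionally wrong for P.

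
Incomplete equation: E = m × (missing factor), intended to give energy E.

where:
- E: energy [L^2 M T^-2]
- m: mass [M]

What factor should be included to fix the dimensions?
v² (velocity squared), dimensions [L^2 T^-2]

E has dimensions [L^2 M T^-2] and m has dimensions [M].
The missing factor must have dimensions [L^2 M T^-2] / [M] = [L^2 T^-2], i.e. velocity squared (v²).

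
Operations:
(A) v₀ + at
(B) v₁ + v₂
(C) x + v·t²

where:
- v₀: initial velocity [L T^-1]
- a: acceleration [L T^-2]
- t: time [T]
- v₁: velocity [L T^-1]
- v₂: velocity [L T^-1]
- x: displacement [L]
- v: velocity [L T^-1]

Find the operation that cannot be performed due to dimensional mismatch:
(C) x + v·t²

(A) v₀ + at: v₀ [L T^-1] and at [L T^-1] — same dimensions ✓
(B) v₁ + v₂: v₁ [L T^-1] and v₂ [L T^-1] — same dimensions ✓
(C) x + v·t²: x [L] and v·t² [L T] — different dimensions cannot be added/subtracted ✗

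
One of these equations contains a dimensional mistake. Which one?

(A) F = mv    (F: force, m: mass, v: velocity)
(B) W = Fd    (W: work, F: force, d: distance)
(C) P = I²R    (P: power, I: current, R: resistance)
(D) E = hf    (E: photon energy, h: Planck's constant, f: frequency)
(A) F = mv

The equation (A) F = mv is dimensionally incorrect.

LHS (F): [L M T^-2]
RHS (mv): [L M T^-1] ✗

The dimensions do not match. The other three equations balance.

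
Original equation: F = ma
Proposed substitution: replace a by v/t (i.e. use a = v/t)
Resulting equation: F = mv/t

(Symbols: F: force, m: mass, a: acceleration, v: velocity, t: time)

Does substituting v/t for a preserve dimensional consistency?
Yes

[a] = [L T^-2] and [v/t] = [L T^-2]. These match, so the substitution replaces a quantity by one of the same dimensions and the result F = mv/t has LHS [L M T^-2] vs RHS [L M T^-2] — still consistent.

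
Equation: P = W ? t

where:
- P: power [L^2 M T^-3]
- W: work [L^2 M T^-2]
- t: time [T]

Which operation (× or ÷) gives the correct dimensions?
division (÷): P = W ÷ t

P [L^2 M T^-3]; W [L^2 M T^-2]; t [T].
W × t → [L^2 M T^-1] ✗
W ÷ t → [L^2 M T^-3] ✓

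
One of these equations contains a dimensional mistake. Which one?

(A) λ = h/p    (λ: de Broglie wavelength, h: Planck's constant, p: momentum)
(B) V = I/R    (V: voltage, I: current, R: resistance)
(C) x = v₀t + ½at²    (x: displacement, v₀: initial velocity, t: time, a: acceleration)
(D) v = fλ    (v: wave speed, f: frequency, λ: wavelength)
(B) V = I/R

The equation (B) V = I/R is dimensionally incorrect.

LHS (V): [I^-1 L^2 M T^-3]
RHS (I/R): [I^3 L^-2 M^-1 T^3] ✗

The dimensions do not match. The other three equations balance.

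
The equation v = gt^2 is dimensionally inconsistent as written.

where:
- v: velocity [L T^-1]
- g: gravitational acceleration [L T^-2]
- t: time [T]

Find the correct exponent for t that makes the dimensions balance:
The exponent of t should be 1: v = gt

The LHS v has dimensions [L T^-1]; t has dimensions [T].
As written, the RHS gt^2 (exponent 2 on t) has dimensions [L], which does not match.
With exponent 1, the RHS gt has dimensions [L T^-1], matching the LHS.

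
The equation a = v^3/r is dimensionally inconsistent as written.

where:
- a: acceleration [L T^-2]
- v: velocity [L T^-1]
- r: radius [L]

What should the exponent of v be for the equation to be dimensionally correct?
The exponent of v should be 2: a = v^2/r

The LHS a has dimensions [L T^-2]; v has dimensions [L T^-1].
As written, the RHS v^3/r (exponent 3 on v) has dimensions [L^2 T^-3], which does not match.
With exponent 2, the RHS v^2/r has dimensions [L T^-2], matching the LHS.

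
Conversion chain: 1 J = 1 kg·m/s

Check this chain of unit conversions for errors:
The chain is incorrect (it contains an error).

Incorrect: Joule is kg·m²/s², not kg·m/s (that is momentum)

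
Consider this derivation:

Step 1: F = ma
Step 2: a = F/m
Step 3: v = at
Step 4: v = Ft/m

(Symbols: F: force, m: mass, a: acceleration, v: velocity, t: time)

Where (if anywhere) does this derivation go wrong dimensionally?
No step introduces an error — all steps are dimensionally consistent.

Step 1: F = ma → LHS [L M T^-2], RHS [L M T^-2] ✓
Step 2: a = F/m → LHS [L T^-2], RHS [L T^-2] ✓
Step 3: v = at → LHS [L T^-1], RHS [L T^-1] ✓
Step 4: v = Ft/m → LHS [L T^-1], RHS [L T^-1] ✓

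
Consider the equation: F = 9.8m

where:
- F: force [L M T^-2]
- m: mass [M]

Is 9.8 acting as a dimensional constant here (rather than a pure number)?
Yes

F has dimensions [L M T^-2], while m alone has dimensions [M]. For the equation to balance, the factor 9.8 must carry dimensions [L T^-2] — it is a dimensional constant (a numerical value of a physical quantity with its units suppressed), not a pure number.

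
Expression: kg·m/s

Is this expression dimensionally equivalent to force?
No

The expression kg·m/s has dimensions [L M T^-1], but force has dimensions [L M T^-2].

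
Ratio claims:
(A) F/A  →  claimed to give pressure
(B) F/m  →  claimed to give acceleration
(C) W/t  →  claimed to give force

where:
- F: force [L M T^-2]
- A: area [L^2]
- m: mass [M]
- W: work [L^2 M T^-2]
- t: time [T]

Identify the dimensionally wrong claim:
(C) W/t does not give force

(A) F/A: [L^-1 M T^-2] = pressure [L^-1 M T^-2] ✓
(B) F/m: [L T^-2] = acceleration [L T^-2] ✓
(C) W/t: [L^2 M T^-3] ≠ force [L M T^-2] ✗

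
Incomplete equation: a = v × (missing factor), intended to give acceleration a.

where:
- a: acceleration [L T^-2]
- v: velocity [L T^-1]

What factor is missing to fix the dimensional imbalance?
1/t (inverse time), dimensions [T^-1]

a has dimensions [L T^-2] and v has dimensions [L T^-1].
The missing factor must have dimensions [L T^-2] / [L T^-1] = [T^-1], i.e. inverse time (1/t).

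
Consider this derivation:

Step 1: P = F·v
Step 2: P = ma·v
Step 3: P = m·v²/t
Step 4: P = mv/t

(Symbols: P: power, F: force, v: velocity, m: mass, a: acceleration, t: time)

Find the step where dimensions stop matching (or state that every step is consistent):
Step 4

Step 1: P = F·v → LHS [L^2 M T^-3], RHS [L^2 M T^-3] ✓
Step 2: P = ma·v → LHS [L^2 M T^-3], RHS [L^2 M T^-3] ✓
Step 3: P = m·v²/t → LHS [L^2 M T^-3], RHS [L^2 M T^-3] ✓
Step 4: P = mv/t → LHS [L^2 M T^-3], RHS [L M T^-2] ✗

The first dimensional inconsistency appears in step 4: P = mv/t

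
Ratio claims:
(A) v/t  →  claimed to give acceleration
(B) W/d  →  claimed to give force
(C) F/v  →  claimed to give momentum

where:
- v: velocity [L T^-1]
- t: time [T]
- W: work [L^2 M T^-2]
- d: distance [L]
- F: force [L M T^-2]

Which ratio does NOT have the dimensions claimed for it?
(C) F/v does not give momentum

(A) v/t: [L T^-2] = acceleration [L T^-2] ✓
(B) W/d: [L M T^-2] = force [L M T^-2] ✓
(C) F/v: [M T^-1] ≠ momentum [L M T^-1] ✗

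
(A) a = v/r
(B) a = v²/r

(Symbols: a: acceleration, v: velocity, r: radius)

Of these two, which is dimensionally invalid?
(A)

(A) a = v/r: LHS [L T^-2], RHS [T^-1] ✗
(B) a = v²/r: LHS [L T^-2], RHS [L T^-2] ✓

Expression (A) a = v/r is dimensionally incorrect.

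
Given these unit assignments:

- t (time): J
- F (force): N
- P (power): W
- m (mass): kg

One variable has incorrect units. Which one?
t

The variable t (time) should have units s, not J.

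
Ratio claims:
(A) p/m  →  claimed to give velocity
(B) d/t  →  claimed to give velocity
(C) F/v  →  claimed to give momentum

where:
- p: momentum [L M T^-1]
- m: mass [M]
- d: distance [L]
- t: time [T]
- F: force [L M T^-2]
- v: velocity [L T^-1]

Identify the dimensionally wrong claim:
(C) F/v does not give momentum

(A) p/m: [L T^-1] = velocity [L T^-1] ✓
(B) d/t: [L T^-1] = velocity [L T^-1] ✓
(C) F/v: [M T^-1] ≠ momentum [L M T^-1] ✗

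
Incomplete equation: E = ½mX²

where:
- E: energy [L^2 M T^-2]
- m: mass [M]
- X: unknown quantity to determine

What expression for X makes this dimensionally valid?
X = v (velocity), dimensions [L T^-1]

E has dimensions [L^2 M T^-2]; the rest of the RHS (½m) has dimensions [M].
So X² must have dimensions [L^2 T^-2], i.e. X has dimensions [L T^-1] — X = v (velocity).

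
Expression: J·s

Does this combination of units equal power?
No

The expression J·s has dimensions [L^2 M T^-1], but power has dimensions [L^2 M T^-3].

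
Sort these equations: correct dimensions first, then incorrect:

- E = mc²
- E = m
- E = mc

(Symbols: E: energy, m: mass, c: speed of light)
Dimensionally correct: E = mc²
Dimensionally incorrect: E = m, E = mc
Ordered (correct first, then incorrect): E = mc², E = m, E = mc

- E = mc²: LHS [L^2 M T^-2], RHS [L^2 M T^-2] → correct ✓
- E = m: LHS [L^2 M T^-2], RHS [M] → incorrect ✗
- E = mc: LHS [L^2 M T^-2], RHS [L M T^-1] → incorrect ✗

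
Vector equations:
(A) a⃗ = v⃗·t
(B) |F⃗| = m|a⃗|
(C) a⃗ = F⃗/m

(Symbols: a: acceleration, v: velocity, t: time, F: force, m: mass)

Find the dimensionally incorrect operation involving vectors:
(A) a⃗ = v⃗·t

(A) a⃗ = v⃗·t: LHS [L T^-2], RHS [L] ✗ — acceleration is velocity per time; should be v⃗/t
(B) |F⃗| = m|a⃗|: LHS [L M T^-2], RHS [L M T^-2] ✓ — magnitudes of vectors are scalars
(C) a⃗ = F⃗/m: LHS [L T^-2], RHS [L T^-2] ✓ — force (vector) divided by mass (scalar)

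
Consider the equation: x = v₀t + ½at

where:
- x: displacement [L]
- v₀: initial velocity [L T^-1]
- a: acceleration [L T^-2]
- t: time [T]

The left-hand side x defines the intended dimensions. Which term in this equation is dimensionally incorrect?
The term ½at

Checking each RHS term against the LHS:
- v₀t: [L] — matches x [L] ✓
- ½at: [L T^-1] — does NOT match x [L] ✗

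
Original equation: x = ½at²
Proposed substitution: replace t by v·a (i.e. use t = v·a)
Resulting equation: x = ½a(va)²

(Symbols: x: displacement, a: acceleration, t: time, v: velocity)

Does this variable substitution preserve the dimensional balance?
No

[t] = [T] and [v·a] = [L^2 T^-3]. These differ, so the substitution replaces a quantity by one of different dimensions and the result x = ½a(va)² has LHS [L] vs RHS [L^5 T^-8] — inconsistent.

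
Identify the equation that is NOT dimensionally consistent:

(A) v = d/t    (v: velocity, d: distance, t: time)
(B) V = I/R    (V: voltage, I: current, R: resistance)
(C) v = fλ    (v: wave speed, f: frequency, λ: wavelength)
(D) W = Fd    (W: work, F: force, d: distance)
(B) V = I/R

The equation (B) V = I/R is dimensionally incorrect.

LHS (V): [I^-1 L^2 M T^-3]
RHS (I/R): [I^3 L^-2 M^-1 T^3] ✗

The dimensions do not match. The other three equations balance.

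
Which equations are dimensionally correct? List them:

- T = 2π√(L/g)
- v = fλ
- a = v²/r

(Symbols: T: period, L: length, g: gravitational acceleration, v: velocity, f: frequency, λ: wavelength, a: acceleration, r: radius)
Dimensionally correct: T = 2π√(L/g), v = fλ, a = v²/r
Dimensionally incorrect: none
Ordered (correct first, then incorrect): T = 2π√(L/g), v = fλ, a = v²/r

- T = 2π√(L/g): LHS [T], RHS [T] → correct ✓
- v = fλ: LHS [L T^-1], RHS [L T^-1] → correct ✓
- a = v²/r: LHS [L T^-2], RHS [L T^-2] → correct ✓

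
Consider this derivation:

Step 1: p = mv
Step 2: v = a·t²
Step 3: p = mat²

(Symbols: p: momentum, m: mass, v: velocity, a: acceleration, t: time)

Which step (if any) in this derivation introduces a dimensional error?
Step 2

Step 1: p = mv → LHS [L M T^-1], RHS [L M T^-1] ✓
Step 2: v = a·t² → LHS [L T^-1], RHS [L] ✗

The first dimensional inconsistency appears in step 2: v = a·t²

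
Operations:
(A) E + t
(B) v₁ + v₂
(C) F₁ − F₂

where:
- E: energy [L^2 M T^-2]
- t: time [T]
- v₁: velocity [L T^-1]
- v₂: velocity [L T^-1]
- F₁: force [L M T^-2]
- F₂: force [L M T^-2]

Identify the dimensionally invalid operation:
(A) E + t

(A) E + t: E [L^2 M T^-2] and t [T] — different dimensions cannot be added/subtracted ✗
(B) v₁ + v₂: v₁ [L T^-1] and v₂ [L T^-1] — same dimensions ✓
(C) F₁ − F₂: F₁ [L M T^-2] and F₂ [L M T^-2] — same dimensions ✓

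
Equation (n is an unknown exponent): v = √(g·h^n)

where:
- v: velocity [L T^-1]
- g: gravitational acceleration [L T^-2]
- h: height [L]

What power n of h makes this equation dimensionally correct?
n = 1

v has dimensions [L T^-1]; h has dimensions [L].
With n = 1: √(g·h^1) has dimensions [L T^-1], matching the LHS ✓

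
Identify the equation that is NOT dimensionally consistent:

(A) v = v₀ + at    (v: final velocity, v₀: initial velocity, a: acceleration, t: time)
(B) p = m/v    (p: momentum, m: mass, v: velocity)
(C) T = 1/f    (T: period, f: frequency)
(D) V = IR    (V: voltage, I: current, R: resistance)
(B) p = m/v

The equation (B) p = m/v is dimensionally incorrect.

LHS (p): [L M T^-1]
RHS (m/v): [L^-1 M T] ✗

The dimensions do not match. The other three equations balance.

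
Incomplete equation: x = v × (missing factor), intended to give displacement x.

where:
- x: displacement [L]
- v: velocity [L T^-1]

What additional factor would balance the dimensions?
t (time), dimensions [T]

x has dimensions [L] and v has dimensions [L T^-1].
The missing factor must have dimensions [L] / [L T^-1] = [T], i.e. time (t).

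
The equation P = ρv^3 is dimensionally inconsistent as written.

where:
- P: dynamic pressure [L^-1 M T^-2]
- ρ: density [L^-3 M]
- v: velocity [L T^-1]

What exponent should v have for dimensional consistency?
The exponent of v should be 2: P = ρv^2

The LHS P has dimensions [L^-1 M T^-2]; v has dimensions [L T^-1].
As written, the RHS ρv^3 (exponent 3 on v) has dimensions [M T^-3], which does not match.
With exponent 2, the RHS ρv^2 has dimensions [L^-1 M T^-2], matching the LHS.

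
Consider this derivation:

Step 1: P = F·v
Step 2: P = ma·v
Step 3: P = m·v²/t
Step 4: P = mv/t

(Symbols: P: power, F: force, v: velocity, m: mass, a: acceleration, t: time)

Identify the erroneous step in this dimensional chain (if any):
Step 4

Step 1: P = F·v → LHS [L^2 M T^-3], RHS [L^2 M T^-3] ✓
Step 2: P = ma·v → LHS [L^2 M T^-3], RHS [L^2 M T^-3] ✓
Step 3: P = m·v²/t → LHS [L^2 M T^-3], RHS [L^2 M T^-3] ✓
Step 4: P = mv/t → LHS [L^2 M T^-3], RHS [L M T^-2] ✗

The first dimensional inconsistency appears in step 4: P = mv/t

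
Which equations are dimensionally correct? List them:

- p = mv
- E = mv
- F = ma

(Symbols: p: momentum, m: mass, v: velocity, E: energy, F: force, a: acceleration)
Dimensionally correct: p = mv, F = ma
Dimensionally incorrect: E = mv
Ordered (correct first, then incorrect): p = mv, F = ma, E = mv

- p = mv: LHS [L M T^-1], RHS [L M T^-1] → correct ✓
- E = mv: LHS [L^2 M T^-2], RHS [L M T^-1] → incorrect ✗
- F = ma: LHS [L M T^-2], RHS [L M T^-2] → correct ✓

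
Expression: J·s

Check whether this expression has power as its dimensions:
No

The expression J·s has dimensions [L^2 M T^-1], but power has dimensions [L^2 M T^-3].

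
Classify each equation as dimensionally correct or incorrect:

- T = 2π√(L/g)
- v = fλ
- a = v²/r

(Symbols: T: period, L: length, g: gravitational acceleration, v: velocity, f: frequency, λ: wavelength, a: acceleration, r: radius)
Dimensionally correct: T = 2π√(L/g), v = fλ, a = v²/r
Dimensionally incorrect: none
Ordered (correct first, then incorrect): T = 2π√(L/g), v = fλ, a = v²/r

- T = 2π√(L/g): LHS [T], RHS [T] → correct ✓
- v = fλ: LHS [L T^-1], RHS [L T^-1] → correct ✓
- a = v²/r: LHS [L T^-2], RHS [L T^-2] → correct ✓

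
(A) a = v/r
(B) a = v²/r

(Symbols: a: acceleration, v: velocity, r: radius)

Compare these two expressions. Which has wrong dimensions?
(A)

(A) a = v/r: LHS [L T^-2], RHS [T^-1] ✗
(B) a = v²/r: LHS [L T^-2], RHS [L T^-2] ✓

Expression (A) a = v/r is dimensionally incorrect.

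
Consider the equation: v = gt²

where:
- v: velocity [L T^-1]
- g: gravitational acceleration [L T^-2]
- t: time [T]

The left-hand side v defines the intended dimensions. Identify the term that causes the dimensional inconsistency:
The right-hand side term gt²

v has dimensions [L T^-1], but gt² has dimensions [L], so the term gt² is dimensionally wrong for v.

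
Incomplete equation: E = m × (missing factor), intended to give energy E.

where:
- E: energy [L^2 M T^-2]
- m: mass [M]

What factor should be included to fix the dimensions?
v² (velocity squared), dimensions [L^2 T^-2]

E has dimensions [L^2 M T^-2] and m has dimensions [M].
The missing factor must have dimensions [L^2 M T^-2] / [M] = [L^2 T^-2], i.e. velocity squared (v²).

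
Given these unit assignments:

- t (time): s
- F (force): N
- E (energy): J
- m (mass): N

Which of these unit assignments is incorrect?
m

The variable m (mass) should have units kg, not N.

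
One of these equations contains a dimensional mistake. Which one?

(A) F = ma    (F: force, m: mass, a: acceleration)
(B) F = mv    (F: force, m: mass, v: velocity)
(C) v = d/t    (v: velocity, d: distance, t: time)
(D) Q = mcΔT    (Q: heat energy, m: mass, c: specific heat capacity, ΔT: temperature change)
(B) F = mv

The equation (B) F = mv is dimensionally incorrect.

LHS (F): [L M T^-2]
RHS (mv): [L M T^-1] ✗

The dimensions do not match. The other three equations balance.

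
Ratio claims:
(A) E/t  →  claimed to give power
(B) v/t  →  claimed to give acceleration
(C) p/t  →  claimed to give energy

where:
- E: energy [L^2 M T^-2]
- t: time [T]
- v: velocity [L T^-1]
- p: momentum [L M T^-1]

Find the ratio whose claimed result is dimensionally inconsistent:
(C) p/t does not give energy

(A) E/t: [L^2 M T^-3] = power [L^2 M T^-3] ✓
(B) v/t: [L T^-2] = acceleration [L T^-2] ✓
(C) p/t: [L M T^-2] ≠ energy [L^2 M T^-2] ✗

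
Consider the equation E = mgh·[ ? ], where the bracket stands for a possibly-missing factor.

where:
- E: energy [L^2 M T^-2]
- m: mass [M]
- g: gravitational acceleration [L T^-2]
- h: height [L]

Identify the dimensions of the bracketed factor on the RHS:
Nothing is missing — the bracketed factor must be dimensionless.

E has dimensions [L^2 M T^-2] and mgh already has dimensions [L^2 M T^-2], so E = mgh is dimensionally complete.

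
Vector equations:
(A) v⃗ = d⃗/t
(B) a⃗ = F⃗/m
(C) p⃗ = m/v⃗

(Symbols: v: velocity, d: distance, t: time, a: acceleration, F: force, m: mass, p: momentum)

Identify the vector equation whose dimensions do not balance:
(C) p⃗ = m/v⃗

(A) v⃗ = d⃗/t: LHS [L T^-1], RHS [L T^-1] ✓ — displacement (vector) divided by time (scalar)
(B) a⃗ = F⃗/m: LHS [L T^-2], RHS [L T^-2] ✓ — force (vector) divided by mass (scalar)
(C) p⃗ = m/v⃗: LHS [L M T^-1], RHS [L^-1 M T] ✗ — momentum is mass times velocity; should be mv⃗ (and division by a vector is undefined)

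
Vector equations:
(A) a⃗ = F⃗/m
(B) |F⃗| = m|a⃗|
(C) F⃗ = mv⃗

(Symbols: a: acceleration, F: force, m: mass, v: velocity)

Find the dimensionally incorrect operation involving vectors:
(C) F⃗ = mv⃗

(A) a⃗ = F⃗/m: LHS [L T^-2], RHS [L T^-2] ✓ — force (vector) divided by mass (scalar)
(B) |F⃗| = m|a⃗|: LHS [L M T^-2], RHS [L M T^-2] ✓ — magnitudes of vectors are scalars
(C) F⃗ = mv⃗: LHS [L M T^-2], RHS [L M T^-1] ✗ — mass times velocity is momentum, not force; should be ma⃗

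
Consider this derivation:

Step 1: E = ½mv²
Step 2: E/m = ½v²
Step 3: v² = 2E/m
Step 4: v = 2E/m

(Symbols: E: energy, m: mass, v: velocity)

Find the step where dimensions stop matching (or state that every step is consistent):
Step 4

Step 1: E = ½mv² → LHS [L^2 M T^-2], RHS [L^2 M T^-2] ✓
Step 2: E/m = ½v² → LHS [L^2 T^-2], RHS [L^2 T^-2] ✓
Step 3: v² = 2E/m → LHS [L^2 T^-2], RHS [L^2 T^-2] ✓
Step 4: v = 2E/m → LHS [L T^-1], RHS [L^2 T^-2] ✗

The first dimensional inconsistency appears in step 4: v = 2E/m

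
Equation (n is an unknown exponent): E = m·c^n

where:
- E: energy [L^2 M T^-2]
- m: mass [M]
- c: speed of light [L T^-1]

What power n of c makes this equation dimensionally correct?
n = 2

E has dimensions [L^2 M T^-2]; c has dimensions [L T^-1].
The rest of the RHS has dimensions [M], so c^n must supply [L^2 T^-2].
With n = 2: m·c^2 has dimensions [L^2 M T^-2], matching the LHS ✓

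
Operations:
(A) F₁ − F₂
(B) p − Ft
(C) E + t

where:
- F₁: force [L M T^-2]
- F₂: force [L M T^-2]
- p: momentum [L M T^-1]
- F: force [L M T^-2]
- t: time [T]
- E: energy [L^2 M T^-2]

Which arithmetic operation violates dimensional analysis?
(C) E + t

(A) F₁ − F₂: F₁ [L M T^-2] and F₂ [L M T^-2] — same dimensions ✓
(B) p − Ft: p [L M T^-1] and Ft [L M T^-1] — same dimensions ✓
(C) E + t: E [L^2 M T^-2] and t [T] — different dimensions cannot be added/subtracted ✗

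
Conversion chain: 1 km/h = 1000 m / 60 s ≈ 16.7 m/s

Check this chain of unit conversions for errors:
The chain is incorrect (it contains an error).

Incorrect: 1 h = 3600 s, not 60 s (1 km/h ≈ 0.278 m/s)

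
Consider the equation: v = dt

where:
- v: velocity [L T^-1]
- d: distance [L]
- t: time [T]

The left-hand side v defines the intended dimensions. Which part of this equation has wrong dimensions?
The right-hand side term dt

v has dimensions [L T^-1], but dt has dimensions [L T], so the term dt is dimensionally wrong for v.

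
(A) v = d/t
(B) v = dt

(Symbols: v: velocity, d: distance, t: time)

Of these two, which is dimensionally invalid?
(B)

(A) v = d/t: LHS [L T^-1], RHS [L T^-1] ✓
(B) v = dt: LHS [L T^-1], RHS [L T] ✗

Expression (B) v = dt is dimensionally incorrect.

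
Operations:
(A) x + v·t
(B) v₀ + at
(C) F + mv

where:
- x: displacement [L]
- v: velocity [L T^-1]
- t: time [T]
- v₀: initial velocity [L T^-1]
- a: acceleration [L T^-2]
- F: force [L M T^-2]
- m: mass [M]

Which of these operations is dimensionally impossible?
(C) F + mv

(A) x + v·t: x [L] and v·t [L] — same dimensions ✓
(B) v₀ + at: v₀ [L T^-1] and at [L T^-1] — same dimensions ✓
(C) F + mv: F [L M T^-2] and mv [L M T^-1] — different dimensions cannot be added/subtracted ✗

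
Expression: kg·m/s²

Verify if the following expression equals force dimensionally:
Yes

The expression kg·m/s² has dimensions [L M T^-2], which is exactly force [L M T^-2].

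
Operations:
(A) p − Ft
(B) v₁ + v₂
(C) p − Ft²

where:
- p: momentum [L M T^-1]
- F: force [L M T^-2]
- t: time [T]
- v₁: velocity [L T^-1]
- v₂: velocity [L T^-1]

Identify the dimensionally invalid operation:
(C) p − Ft²

(A) p − Ft: p [L M T^-1] and Ft [L M T^-1] — same dimensions ✓
(B) v₁ + v₂: v₁ [L T^-1] and v₂ [L T^-1] — same dimensions ✓
(C) p − Ft²: p [L M T^-1] and Ft² [L M] — different dimensions cannot be added/subtracted ✗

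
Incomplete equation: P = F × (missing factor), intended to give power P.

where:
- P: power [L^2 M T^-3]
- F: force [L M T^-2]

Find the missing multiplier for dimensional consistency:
v (velocity), dimensions [L T^-1]

P has dimensions [L^2 M T^-3] and F has dimensions [L M T^-2].
The missing factor must have dimensions [L^2 M T^-3] / [L M T^-2] = [L T^-1], i.e. velocity (v).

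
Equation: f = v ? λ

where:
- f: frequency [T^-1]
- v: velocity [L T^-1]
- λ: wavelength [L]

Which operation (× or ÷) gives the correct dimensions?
division (÷): f = v ÷ λ

f [T^-1]; v [L T^-1]; λ [L].
v × λ → [L^2 T^-1] ✗
v ÷ λ → [T^-1] ✓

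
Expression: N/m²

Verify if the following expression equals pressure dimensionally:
Yes

The expression N/m² has dimensions [L^-1 M T^-2], which is exactly pressure [L^-1 M T^-2].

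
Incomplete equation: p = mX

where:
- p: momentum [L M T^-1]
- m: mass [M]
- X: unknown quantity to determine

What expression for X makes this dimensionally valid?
X = v (velocity), dimensions [L T^-1]

p has dimensions [L M T^-1]; the rest of the RHS (m) has dimensions [M].
So X must have dimensions [L T^-1] — X = v (velocity).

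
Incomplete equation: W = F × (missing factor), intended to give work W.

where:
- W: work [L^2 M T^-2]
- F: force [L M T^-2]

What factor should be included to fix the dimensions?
d (distance), dimensions [L]

W has dimensions [L^2 M T^-2] and F has dimensions [L M T^-2].
The missing factor must have dimensions [L^2 M T^-2] / [L M T^-2] = [L], i.e. distance (d).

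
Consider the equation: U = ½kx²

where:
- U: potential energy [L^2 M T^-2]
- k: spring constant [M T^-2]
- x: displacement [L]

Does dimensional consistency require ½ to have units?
No

U has dimensions [L^2 M T^-2] and kx² already has dimensions [L^2 M T^-2], so the equation balances without ½ contributing any dimensions. ½ is a pure (dimensionless) number; changing or removing it would not affect dimensional consistency.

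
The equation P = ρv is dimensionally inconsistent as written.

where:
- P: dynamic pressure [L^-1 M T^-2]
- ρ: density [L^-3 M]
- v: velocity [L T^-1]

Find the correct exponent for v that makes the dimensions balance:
The exponent of v should be 2: P = ρv^2

The LHS P has dimensions [L^-1 M T^-2]; v has dimensions [L T^-1].
As written, the RHS ρv (exponent 1 on v) has dimensions [L^-2 M T^-1], which does not match.
With exponent 2, the RHS ρv^2 has dimensions [L^-1 M T^-2], matching the LHS.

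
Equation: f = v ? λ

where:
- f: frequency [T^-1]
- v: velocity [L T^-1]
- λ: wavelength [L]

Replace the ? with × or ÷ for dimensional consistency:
division (÷): f = v ÷ λ

f [T^-1]; v [L T^-1]; λ [L].
v × λ → [L^2 T^-1] ✗
v ÷ λ → [T^-1] ✓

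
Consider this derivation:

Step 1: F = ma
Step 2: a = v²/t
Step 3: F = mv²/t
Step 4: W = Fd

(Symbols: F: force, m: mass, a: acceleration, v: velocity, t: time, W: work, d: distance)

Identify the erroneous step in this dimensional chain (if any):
Step 2

Step 1: F = ma → LHS [L M T^-2], RHS [L M T^-2] ✓
Step 2: a = v²/t → LHS [L T^-2], RHS [L^2 T^-3] ✗

The first dimensional inconsistency appears in step 2: a = v²/t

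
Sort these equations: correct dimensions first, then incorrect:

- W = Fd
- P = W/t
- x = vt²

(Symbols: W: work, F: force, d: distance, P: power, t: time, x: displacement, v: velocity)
Dimensionally correct: W = Fd, P = W/t
Dimensionally incorrect: x = vt²
Ordered (correct first, then incorrect): W = Fd, P = W/t, x = vt²

- W = Fd: LHS [L^2 M T^-2], RHS [L^2 M T^-2] → correct ✓
- P = W/t: LHS [L^2 M T^-3], RHS [L^2 M T^-3] → correct ✓
- x = vt²: LHS [L], RHS [L T] → incorrect ✗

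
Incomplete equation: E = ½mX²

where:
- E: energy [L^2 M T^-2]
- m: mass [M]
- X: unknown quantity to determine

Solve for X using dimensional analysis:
X = v (velocity), dimensions [L T^-1]

E has dimensions [L^2 M T^-2]; the rest of the RHS (½m) has dimensions [M].
So X² must have dimensions [L^2 T^-2], i.e. X has dimensions [L T^-1] — X = v (velocity).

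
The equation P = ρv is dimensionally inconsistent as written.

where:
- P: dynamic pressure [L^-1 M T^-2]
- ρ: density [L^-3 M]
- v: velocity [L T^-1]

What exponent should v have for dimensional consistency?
The exponent of v should be 2: P = ρv^2

The LHS P has dimensions [L^-1 M T^-2]; v has dimensions [L T^-1].
As written, the RHS ρv (exponent 1 on v) has dimensions [L^-2 M T^-1], which does not match.
With exponent 2, the RHS ρv^2 has dimensions [L^-1 M T^-2], matching the LHS.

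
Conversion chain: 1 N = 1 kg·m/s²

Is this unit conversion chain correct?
The chain is correct (no errors).

Correct: Newton is defined as kg·m/s²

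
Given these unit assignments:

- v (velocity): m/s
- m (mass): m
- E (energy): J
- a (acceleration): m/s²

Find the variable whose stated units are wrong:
m

The variable m (mass) should have units kg, not m.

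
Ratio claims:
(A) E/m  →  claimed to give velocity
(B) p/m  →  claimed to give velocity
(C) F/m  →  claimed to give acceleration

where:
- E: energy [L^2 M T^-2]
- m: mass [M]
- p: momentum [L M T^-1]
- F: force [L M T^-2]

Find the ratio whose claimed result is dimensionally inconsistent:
(A) E/m does not give velocity

(A) E/m: [L^2 T^-2] ≠ velocity [L T^-1] ✗
(B) p/m: [L T^-1] = velocity [L T^-1] ✓
(C) F/m: [L T^-2] = acceleration [L T^-2] ✓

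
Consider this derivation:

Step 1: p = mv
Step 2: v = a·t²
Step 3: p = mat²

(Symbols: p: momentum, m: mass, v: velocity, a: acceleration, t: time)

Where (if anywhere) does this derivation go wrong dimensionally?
Step 2

Step 1: p = mv → LHS [L M T^-1], RHS [L M T^-1] ✓
Step 2: v = a·t² → LHS [L T^-1], RHS [L] ✗

The first dimensional inconsistency appears in step 2: v = a·t²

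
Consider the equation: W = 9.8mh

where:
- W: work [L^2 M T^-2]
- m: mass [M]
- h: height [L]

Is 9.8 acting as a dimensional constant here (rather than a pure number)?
Yes

W has dimensions [L^2 M T^-2], while mh alone has dimensions [L M]. For the equation to balance, the factor 9.8 must carry dimensions [L T^-2] — it is a dimensional constant (a numerical value of a physical quantity with its units suppressed), not a pure number.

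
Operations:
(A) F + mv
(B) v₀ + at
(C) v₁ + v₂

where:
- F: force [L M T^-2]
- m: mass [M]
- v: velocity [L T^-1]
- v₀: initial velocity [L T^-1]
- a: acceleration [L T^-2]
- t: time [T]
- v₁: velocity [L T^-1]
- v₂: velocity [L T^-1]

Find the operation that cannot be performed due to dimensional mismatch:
(A) F + mv

(A) F + mv: F [L M T^-2] and mv [L M T^-1] — different dimensions cannot be added/subtracted ✗
(B) v₀ + at: v₀ [L T^-1] and at [L T^-1] — same dimensions ✓
(C) v₁ + v₂: v₁ [L T^-1] and v₂ [L T^-1] — same dimensions ✓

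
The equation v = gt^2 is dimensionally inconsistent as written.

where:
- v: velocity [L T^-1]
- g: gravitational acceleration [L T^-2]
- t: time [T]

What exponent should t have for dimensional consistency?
The exponent of t should be 1: v = gt

The LHS v has dimensions [L T^-1]; t has dimensions [T].
As written, the RHS gt^2 (exponent 2 on t) has dimensions [L], which does not match.
With exponent 1, the RHS gt has dimensions [L T^-1], matching the LHS.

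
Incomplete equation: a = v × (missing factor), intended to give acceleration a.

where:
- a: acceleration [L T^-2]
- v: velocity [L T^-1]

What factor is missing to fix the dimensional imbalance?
1/t (inverse time), dimensions [T^-1]

a has dimensions [L T^-2] and v has dimensions [L T^-1].
The missing factor must have dimensions [L T^-2] / [L T^-1] = [T^-1], i.e. inverse time (1/t).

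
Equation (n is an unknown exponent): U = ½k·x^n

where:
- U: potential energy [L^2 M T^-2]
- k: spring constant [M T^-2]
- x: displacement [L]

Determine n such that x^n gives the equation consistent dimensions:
n = 2

U has dimensions [L^2 M T^-2]; x has dimensions [L].
The rest of the RHS has dimensions [M T^-2], so x^n must supply [L^2].
With n = 2: ½k·x^2 has dimensions [L^2 M T^-2], matching the LHS ✓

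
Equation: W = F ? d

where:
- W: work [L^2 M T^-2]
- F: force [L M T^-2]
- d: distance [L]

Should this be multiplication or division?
multiplication (×): W = F × d

W [L^2 M T^-2]; F [L M T^-2]; d [L].
F × d → [L^2 M T^-2] ✓
F ÷ d → [M T^-2] ✗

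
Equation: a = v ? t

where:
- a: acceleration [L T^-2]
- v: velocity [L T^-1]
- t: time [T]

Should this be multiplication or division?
division (÷): a = v ÷ t

a [L T^-2]; v [L T^-1]; t [T].
v × t → [L] ✗
v ÷ t → [L T^-2] ✓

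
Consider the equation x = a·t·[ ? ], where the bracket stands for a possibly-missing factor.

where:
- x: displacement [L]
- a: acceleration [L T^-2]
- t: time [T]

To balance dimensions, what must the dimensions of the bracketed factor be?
[T] — time (e.g. t)

x has dimensions [L]; a·t has dimensions [L T^-1].
The bracketed factor must supply [L] / [L T^-1] = [T].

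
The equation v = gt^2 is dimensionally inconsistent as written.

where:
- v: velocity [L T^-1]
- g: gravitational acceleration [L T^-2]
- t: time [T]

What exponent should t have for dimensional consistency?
The exponent of t should be 1: v = gt

The LHS v has dimensions [L T^-1]; t has dimensions [T].
As written, the RHS gt^2 (exponent 2 on t) has dimensions [L], which does not match.
With exponent 1, the RHS gt has dimensions [L T^-1], matching the LHS.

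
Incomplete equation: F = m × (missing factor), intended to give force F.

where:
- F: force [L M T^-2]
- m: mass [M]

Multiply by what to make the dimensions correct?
a (acceleration), dimensions [L T^-2]

F has dimensions [L M T^-2] and m has dimensions [M].
The missing factor must have dimensions [L M T^-2] / [M] = [L T^-2], i.e. acceleration (a).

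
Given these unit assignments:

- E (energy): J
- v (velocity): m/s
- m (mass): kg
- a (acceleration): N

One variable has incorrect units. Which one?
a

The variable a (acceleration) should have units m/s², not N.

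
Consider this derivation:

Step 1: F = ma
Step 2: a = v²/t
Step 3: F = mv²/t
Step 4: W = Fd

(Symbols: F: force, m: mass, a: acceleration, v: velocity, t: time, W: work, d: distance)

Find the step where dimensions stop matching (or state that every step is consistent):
Step 2

Step 1: F = ma → LHS [L M T^-2], RHS [L M T^-2] ✓
Step 2: a = v²/t → LHS [L T^-2], RHS [L^2 T^-3] ✗

The first dimensional inconsistency appears in step 2: a = v²/t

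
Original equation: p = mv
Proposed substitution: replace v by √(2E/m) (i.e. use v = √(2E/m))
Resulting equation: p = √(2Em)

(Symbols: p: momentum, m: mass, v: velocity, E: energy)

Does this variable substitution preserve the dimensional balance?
Yes

[v] = [L T^-1] and [√(2E/m)] = [L T^-1]. These match, so the substitution replaces a quantity by one of the same dimensions and the result p = √(2Em) has LHS [L M T^-1] vs RHS [L M T^-1] — still consistent.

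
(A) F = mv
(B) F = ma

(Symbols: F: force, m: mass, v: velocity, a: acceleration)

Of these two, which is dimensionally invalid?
(A)

(A) F = mv: LHS [L M T^-2], RHS [L M T^-1] ✗
(B) F = ma: LHS [L M T^-2], RHS [L M T^-2] ✓

Expression (A) F = mv is dimensionally incorrect.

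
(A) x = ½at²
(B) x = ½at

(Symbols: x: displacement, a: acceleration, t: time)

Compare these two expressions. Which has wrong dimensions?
(B)

(A) x = ½at²: LHS [L], RHS [L] ✓
(B) x = ½at: LHS [L], RHS [L T^-1] ✗

Expression (B) x = ½at is dimensionally incorrect.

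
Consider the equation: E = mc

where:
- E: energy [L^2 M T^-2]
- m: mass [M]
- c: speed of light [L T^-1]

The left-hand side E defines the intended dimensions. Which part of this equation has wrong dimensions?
The right-hand side term mc

E has dimensions [L^2 M T^-2], but mc has dimensions [L M T^-1], so the term mc is dimensionally wrong for E.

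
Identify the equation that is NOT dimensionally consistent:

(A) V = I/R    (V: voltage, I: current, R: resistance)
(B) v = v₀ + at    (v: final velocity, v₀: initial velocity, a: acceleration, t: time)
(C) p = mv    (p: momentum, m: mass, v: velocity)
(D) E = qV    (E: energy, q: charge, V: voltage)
(A) V = I/R

The equation (A) V = I/R is dimensionally incorrect.

LHS (V): [I^-1 L^2 M T^-3]
RHS (I/R): [I^3 L^-2 M^-1 T^3] ✗

The dimensions do not match. The other three equations balance.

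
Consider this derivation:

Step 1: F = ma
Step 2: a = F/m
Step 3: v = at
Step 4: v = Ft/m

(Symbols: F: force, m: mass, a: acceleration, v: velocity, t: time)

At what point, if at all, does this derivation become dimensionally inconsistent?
No step introduces an error — all steps are dimensionally consistent.

Step 1: F = ma → LHS [L M T^-2], RHS [L M T^-2] ✓
Step 2: a = F/m → LHS [L T^-2], RHS [L T^-2] ✓
Step 3: v = at → LHS [L T^-1], RHS [L T^-1] ✓
Step 4: v = Ft/m → LHS [L T^-1], RHS [L T^-1] ✓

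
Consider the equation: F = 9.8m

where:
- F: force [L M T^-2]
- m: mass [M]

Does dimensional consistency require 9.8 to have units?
Yes

F has dimensions [L M T^-2], while m alone has dimensions [M]. For the equation to balance, the factor 9.8 must carry dimensions [L T^-2] — it is a dimensional constant (a numerical value of a physical quantity with its units suppressed), not a pure number.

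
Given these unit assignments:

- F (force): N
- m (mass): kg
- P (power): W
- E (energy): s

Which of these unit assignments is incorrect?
E

The variable E (energy) should have units J, not s.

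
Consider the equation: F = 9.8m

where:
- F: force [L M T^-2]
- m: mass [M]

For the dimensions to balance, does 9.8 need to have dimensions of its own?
Yes

F has dimensions [L M T^-2], while m alone has dimensions [M]. For the equation to balance, the factor 9.8 must carry dimensions [L T^-2] — it is a dimensional constant (a numerical value of a physical quantity with its units suppressed), not a pure number.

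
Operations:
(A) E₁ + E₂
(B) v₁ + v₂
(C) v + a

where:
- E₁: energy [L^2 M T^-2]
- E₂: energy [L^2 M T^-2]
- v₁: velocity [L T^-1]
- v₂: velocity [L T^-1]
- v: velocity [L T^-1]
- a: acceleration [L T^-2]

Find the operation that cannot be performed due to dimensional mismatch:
(C) v + a

(A) E₁ + E₂: E₁ [L^2 M T^-2] and E₂ [L^2 M T^-2] — same dimensions ✓
(B) v₁ + v₂: v₁ [L T^-1] and v₂ [L T^-1] — same dimensions ✓
(C) v + a: v [L T^-1] and a [L T^-2] — different dimensions cannot be added/subtracted ✗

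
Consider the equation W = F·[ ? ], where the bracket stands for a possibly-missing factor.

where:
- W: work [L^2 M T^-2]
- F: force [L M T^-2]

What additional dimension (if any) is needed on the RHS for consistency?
[L] — length (e.g. a distance d)

W has dimensions [L^2 M T^-2]; F has dimensions [L M T^-2].
The bracketed factor must supply [L^2 M T^-2] / [L M T^-2] = [L].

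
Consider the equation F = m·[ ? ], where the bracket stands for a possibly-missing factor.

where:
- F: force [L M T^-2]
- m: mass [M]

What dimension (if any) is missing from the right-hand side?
[L T^-2] — acceleration (e.g. a)

F has dimensions [L M T^-2]; m has dimensions [M].
The bracketed factor must supply [L M T^-2] / [M] = [L T^-2].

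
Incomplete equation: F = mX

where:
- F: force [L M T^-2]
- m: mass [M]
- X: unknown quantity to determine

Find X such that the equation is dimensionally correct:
X = a (acceleration), dimensions [L T^-2]

F has dimensions [L M T^-2]; the rest of the RHS (m) has dimensions [M].
So X must have dimensions [L T^-2] — X = a (acceleration).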